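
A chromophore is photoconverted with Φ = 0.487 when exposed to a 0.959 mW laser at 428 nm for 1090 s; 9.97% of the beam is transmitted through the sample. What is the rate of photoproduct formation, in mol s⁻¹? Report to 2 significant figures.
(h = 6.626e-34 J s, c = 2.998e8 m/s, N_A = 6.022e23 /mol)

1.5e-9 mol s⁻¹

Photon energy at 428 nm: hc/λ = (6.626e-34)(2.998e8)/(428e-9) = 4.641e-19 J.
Energy delivered: (0.959 mW)(1090 s) = 1.045 J.
Photons incident: 1.045 / 4.641e-19 = 2.252e18, i.e. 2.252e18/6.022e23 = 3.740e-6 mol.
Fraction absorbed: 1 − 9.97/100 = 0.9003.
Photons absorbed: 0.9003 × 3.740e-6 = 3.367e-6 mol.
Product formed: 0.487 × 3.367e-6 = 1.640e-6 mol.
Rate: 1.640e-6 / 1090 s = 1.5e-9 mol s⁻¹.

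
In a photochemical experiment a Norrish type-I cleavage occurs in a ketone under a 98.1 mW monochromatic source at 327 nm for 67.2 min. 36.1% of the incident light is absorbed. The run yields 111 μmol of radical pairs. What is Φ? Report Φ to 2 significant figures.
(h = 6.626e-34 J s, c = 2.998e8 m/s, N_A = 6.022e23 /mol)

Φ = 0.28

Product: 111 μmol = 1.11e-4 mol.
Photon energy at 327 nm: hc/λ = (6.626e-34)(2.998e8)/(327e-9) = 6.075e-19 J.
Energy delivered: (98.1 mW)(4032 s) = 395.5 J.
Photons incident: 395.5 / 6.075e-19 = 6.510e20, i.e. 6.510e20/6.022e23 = 0.001081 mol.
Photons absorbed: 0.361 × 0.001081 = 3.902e-4 mol.
Φ = 1.11e-4 mol / 3.902e-4 mol photons = 0.28.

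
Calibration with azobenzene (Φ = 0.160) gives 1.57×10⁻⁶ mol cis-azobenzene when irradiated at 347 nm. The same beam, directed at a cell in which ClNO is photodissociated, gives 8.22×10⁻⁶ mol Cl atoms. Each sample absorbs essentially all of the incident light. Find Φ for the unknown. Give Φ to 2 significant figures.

Photons absorbed by the actinometer: 1.57×10⁻⁶ / 0.160 = 9.813×10⁻⁶ mol.
Φ(unknown) = 8.22×10⁻⁶ / 9.813×10⁻⁶ = 0.84.

Φ = 0.84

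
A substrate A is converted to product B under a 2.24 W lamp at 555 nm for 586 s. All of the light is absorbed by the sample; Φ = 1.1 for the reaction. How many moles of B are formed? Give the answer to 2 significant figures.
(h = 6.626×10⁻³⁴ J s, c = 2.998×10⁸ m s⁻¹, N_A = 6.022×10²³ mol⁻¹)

0.0067 mol

Photon energy at 555 nm: hc/λ = (6.626×10⁻³⁴)(2.998×10⁸)/(555×10⁻⁹) = 3.579×10⁻¹⁹ J.
Energy delivered: (2.24 W)(586 s) = 1313 J.
Photons incident: 1313 / 3.579×10⁻¹⁹ = 3.669×10²¹, i.e. 3.669×10²¹/6.022×10²³ = 0.006093 mol.
Product: Φ × n_abs = 1.1 × 0.006093 = 0.006702 mol.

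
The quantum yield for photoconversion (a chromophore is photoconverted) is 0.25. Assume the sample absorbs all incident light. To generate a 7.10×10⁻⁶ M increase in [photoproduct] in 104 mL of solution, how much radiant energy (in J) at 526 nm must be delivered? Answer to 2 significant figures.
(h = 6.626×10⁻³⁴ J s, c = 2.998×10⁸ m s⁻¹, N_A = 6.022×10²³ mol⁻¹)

Product: (7.10×10⁻⁶ M)(0.104 L) = 7.384×10⁻⁷ mol.
Photons that must be absorbed: 7.384×10⁻⁷ / 0.25 = 2.954×10⁻⁶ mol.
Photon energy: hc/λ = 3.777×10⁻¹⁹ J; per mole, 2.275×10⁵ J mol⁻¹.
Energy required: 2.954×10⁻⁶ × 2.275×10⁵ = 0.67 J.

0.67 J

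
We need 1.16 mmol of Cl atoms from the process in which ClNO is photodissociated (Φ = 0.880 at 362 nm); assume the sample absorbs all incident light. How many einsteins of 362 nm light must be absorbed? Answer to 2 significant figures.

Product: 1.16 mmol = 0.00116 mol.
Photons that must be absorbed: 0.00116 / 0.880 = 0.001318 mol.

0.0013 einstein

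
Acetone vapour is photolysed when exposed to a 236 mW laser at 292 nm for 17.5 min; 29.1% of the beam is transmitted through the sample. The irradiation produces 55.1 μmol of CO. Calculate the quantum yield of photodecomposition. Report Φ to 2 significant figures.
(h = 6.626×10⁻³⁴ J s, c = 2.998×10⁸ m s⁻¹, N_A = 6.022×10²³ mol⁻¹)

Product: 55.1 μmol = 5.51×10⁻⁵ mol.
Photon energy at 292 nm: hc/λ = (6.626×10⁻³⁴)(2.998×10⁸)/(292×10⁻⁹) = 6.803×10⁻¹⁹ J.
Energy delivered: (236 mW)(1050 s) = 247.8 J.
Photons incident: 247.8 / 6.803×10⁻¹⁹ = 3.643×10²⁰, i.e. 3.643×10²⁰/6.022×10²³ = 6.049×10⁻⁴ mol.
Fraction absorbed: 1 − 29.1/100 = 0.7090.
Photons absorbed: 0.7090 × 6.049×10⁻⁴ = 4.289×10⁻⁴ mol.
Φ = 5.51×10⁻⁵ mol / 4.289×10⁻⁴ mol photons = 0.13.

Φ = 0.13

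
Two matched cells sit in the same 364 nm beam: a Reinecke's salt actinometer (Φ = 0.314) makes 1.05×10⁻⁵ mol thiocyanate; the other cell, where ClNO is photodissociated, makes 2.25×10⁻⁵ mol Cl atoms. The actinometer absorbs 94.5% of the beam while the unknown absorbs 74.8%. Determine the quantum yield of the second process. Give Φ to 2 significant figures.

Photons absorbed by the actinometer: 1.05×10⁻⁵ / 0.314 = 3.344×10⁻⁵ mol.
Incident flux: 3.344×10⁻⁵ / 0.945 = 3.539×10⁻⁵ einstein.
Absorbed by unknown: 0.748 × 3.539×10⁻⁵ = 2.647×10⁻⁵ mol.
Φ(unknown) = 2.25×10⁻⁵ / 2.647×10⁻⁵ = 0.85.

Φ = 0.85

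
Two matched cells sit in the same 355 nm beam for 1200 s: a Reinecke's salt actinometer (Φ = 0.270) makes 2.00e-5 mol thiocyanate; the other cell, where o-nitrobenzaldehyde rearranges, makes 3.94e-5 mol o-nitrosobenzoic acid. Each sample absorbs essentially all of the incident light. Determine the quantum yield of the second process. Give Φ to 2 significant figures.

Photons absorbed by the actinometer: 2.00e-5 / 0.270 = 7.407e-5 mol.
Φ(unknown) = 3.94e-5 / 7.407e-5 = 0.53.

Φ = 0.53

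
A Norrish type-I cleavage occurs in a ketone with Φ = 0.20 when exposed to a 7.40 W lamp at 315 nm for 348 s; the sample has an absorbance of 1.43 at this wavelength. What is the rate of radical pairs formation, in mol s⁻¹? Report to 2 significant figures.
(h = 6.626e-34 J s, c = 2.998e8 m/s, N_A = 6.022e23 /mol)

3.8e-6 mol s⁻¹

Photon energy at 315 nm: hc/λ = (6.626e-34)(2.998e8)/(315e-9) = 6.306e-19 J.
Energy delivered: (7.40 W)(348 s) = 2575 J.
Photons incident: 2575 / 6.306e-19 = 4.083e21, i.e. 4.083e21/6.022e23 = 0.006780 mol.
Fraction absorbed: 1 − 10^(−1.43) = 0.9628.
Photons absorbed: 0.9628 × 0.006780 = 0.006528 mol.
Product formed: 0.20 × 0.006528 = 0.001306 mol.
Rate: 0.001306 / 348 s = 3.8e-6 mol s⁻¹.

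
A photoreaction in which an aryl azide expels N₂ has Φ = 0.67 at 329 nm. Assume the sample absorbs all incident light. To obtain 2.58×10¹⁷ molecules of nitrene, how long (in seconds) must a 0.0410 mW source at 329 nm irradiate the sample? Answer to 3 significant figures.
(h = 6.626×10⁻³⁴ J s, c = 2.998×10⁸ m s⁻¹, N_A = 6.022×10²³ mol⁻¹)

t ≈ 5670 s

Product: 2.58×10¹⁷ / 6.022×10²³ = 4.284×10⁻⁷ mol.
Photons that must be absorbed: 4.284×10⁻⁷ / 0.67 = 6.394×10⁻⁷ mol.
Photon energy: hc/λ = 6.038×10⁻¹⁹ J; per mole, 3.636×10⁵ J mol⁻¹.
Energy required: 6.394×10⁻⁷ × 3.636×10⁵ = 0.2325 J.
Time: 0.2325 J / 4.1e-05 W = 5670 s.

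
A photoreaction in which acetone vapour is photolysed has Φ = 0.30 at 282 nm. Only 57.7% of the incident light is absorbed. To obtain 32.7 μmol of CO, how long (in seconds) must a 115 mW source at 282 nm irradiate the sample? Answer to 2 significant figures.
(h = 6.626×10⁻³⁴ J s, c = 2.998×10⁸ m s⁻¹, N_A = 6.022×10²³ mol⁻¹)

Product: 32.7 μmol = 3.27×10⁻⁵ mol.
Photons that must be absorbed: 3.27×10⁻⁵ / 0.30 = 1.090×10⁻⁴ mol.
Incident photons needed: 1.090×10⁻⁴ / 0.577 = 1.889×10⁻⁴ mol.
Photon energy: hc/λ = 7.044×10⁻¹⁹ J; per mole, 4.242×10⁵ J mol⁻¹.
Energy required: 1.889×10⁻⁴ × 4.242×10⁵ = 80.13 J.
Time: 80.13 J / 0.115 W = 700 s.

t ≈ 700 s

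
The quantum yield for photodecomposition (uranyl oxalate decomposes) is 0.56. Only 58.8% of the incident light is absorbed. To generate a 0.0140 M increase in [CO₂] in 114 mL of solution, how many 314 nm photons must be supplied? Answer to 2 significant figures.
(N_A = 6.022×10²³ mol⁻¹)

2.9×10²¹ photons

Product: (0.0140 M)(0.114 L) = 0.001596 mol.
Photons that must be absorbed: 0.001596 / 0.56 = 0.002850 mol.
Incident photons needed: 0.002850 / 0.588 = 0.004847 mol.
Photon count: 0.004847 × 6.022×10²³ = 2.9×10²¹.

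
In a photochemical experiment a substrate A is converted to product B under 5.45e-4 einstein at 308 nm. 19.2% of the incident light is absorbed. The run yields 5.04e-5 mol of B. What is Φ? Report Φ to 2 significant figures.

Photons absorbed: 0.192 × 5.45e-4 = 1.046e-4 mol.
Φ = 5.04e-5 mol / 1.046e-4 mol photons = 0.48.

Φ = 0.48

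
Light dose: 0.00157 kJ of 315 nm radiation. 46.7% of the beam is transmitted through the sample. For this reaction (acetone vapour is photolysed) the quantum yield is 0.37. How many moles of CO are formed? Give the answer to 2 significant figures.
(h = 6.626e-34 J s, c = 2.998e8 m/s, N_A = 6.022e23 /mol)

Photon energy at 315 nm: hc/λ = (6.626e-34)(2.998e8)/(315e-9) = 6.306e-19 J.
Incident energy: 0.00157 kJ = 1.57 J.
Photons incident: 1.57 / 6.306e-19 = 2.490e18, i.e. 2.490e18/6.022e23 = 4.135e-6 mol.
Fraction absorbed: 1 − 46.7/100 = 0.5330.
Photons absorbed: 0.5330 × 4.135e-6 = 2.204e-6 mol.
Product: Φ × n_abs = 0.37 × 2.204e-6 = 8.155e-7 mol.

8.2e-7 mol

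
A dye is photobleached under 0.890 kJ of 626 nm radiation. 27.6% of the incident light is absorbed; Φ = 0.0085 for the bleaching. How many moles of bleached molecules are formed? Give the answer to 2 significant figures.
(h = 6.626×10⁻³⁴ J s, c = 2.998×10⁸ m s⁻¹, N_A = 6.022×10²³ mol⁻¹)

1.1×10⁻⁵ mol

Photon energy at 626 nm: hc/λ = (6.626×10⁻³⁴)(2.998×10⁸)/(626×10⁻⁹) = 3.173×10⁻¹⁹ J.
Incident energy: 0.890 kJ = 890 J.
Photons incident: 890 / 3.173×10⁻¹⁹ = 2.805×10²¹, i.e. 2.805×10²¹/6.022×10²³ = 0.004658 mol.
Photons absorbed: 0.276 × 0.004658 = 0.001286 mol.
Product: Φ × n_abs = 0.0085 × 0.001286 = 1.093×10⁻⁵ mol.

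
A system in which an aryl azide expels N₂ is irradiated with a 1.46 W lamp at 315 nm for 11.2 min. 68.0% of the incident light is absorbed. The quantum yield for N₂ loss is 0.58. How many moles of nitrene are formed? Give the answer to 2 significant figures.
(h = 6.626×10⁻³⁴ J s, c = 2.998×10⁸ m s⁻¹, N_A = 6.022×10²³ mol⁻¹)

Photon energy at 315 nm: hc/λ = (6.626×10⁻³⁴)(2.998×10⁸)/(315×10⁻⁹) = 6.306×10⁻¹⁹ J.
Energy delivered: (1.46 W)(672 s) = 981.1 J.
Photons incident: 981.1 / 6.306×10⁻¹⁹ = 1.556×10²¹, i.e. 1.556×10²¹/6.022×10²³ = 0.002584 mol.
Photons absorbed: 0.680 × 0.002584 = 0.001757 mol.
Product: Φ × n_abs = 0.58 × 0.001757 = 0.001019 mol.

0.0010 mol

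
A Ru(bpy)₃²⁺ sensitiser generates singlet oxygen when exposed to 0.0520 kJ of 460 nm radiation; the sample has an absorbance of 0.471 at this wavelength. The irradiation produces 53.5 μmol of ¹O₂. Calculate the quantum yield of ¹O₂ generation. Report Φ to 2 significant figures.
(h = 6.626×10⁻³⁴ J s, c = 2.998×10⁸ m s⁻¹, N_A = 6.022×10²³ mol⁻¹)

Φ = 0.40

Product: 53.5 μmol = 5.35×10⁻⁵ mol.
Photon energy at 460 nm: hc/λ = (6.626×10⁻³⁴)(2.998×10⁸)/(460×10⁻⁹) = 4.318×10⁻¹⁹ J.
Incident energy: 0.0520 kJ = 52.0 J.
Photons incident: 52.0 / 4.318×10⁻¹⁹ = 1.204×10²⁰, i.e. 1.204×10²⁰/6.022×10²³ = 1.999×10⁻⁴ mol.
Fraction absorbed: 1 − 10^(−0.471) = 0.6619.
Photons absorbed: 0.6619 × 1.999×10⁻⁴ = 1.323×10⁻⁴ mol.
Φ = 5.35×10⁻⁵ mol / 1.323×10⁻⁴ mol photons = 0.40.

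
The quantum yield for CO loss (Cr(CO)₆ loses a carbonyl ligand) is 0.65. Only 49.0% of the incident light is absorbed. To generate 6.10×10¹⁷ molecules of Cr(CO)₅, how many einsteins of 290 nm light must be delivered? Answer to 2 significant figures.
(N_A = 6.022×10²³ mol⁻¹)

3.2×10⁻⁶ einstein

Product: 6.10×10¹⁷ / 6.022×10²³ = 1.013×10⁻⁶ mol.
Photons that must be absorbed: 1.013×10⁻⁶ / 0.65 = 1.558×10⁻⁶ mol.
Incident photons needed: 1.558×10⁻⁶ / 0.490 = 3.180×10⁻⁶ mol.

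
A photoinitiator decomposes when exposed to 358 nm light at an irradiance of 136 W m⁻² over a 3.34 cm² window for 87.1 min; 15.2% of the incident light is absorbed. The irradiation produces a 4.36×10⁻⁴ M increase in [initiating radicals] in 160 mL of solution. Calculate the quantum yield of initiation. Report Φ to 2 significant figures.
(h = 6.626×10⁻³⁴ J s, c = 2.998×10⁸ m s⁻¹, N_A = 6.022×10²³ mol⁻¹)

Product: (4.36×10⁻⁴ M)(0.16 L) = 6.976×10⁻⁵ mol.
Photon energy at 358 nm: hc/λ = (6.626×10⁻³⁴)(2.998×10⁸)/(358×10⁻⁹) = 5.549×10⁻¹⁹ J.
Energy delivered: (136 W m⁻²)(3.34×10⁻⁴ m²)(5226 s) = 237.4 J.
Photons incident: 237.4 / 5.549×10⁻¹⁹ = 4.278×10²⁰, i.e. 4.278×10²⁰/6.022×10²³ = 7.104×10⁻⁴ mol.
Photons absorbed: 0.152 × 7.104×10⁻⁴ = 1.080×10⁻⁴ mol.
Φ = 6.976×10⁻⁵ mol / 1.080×10⁻⁴ mol photons = 0.65.

Φ = 0.65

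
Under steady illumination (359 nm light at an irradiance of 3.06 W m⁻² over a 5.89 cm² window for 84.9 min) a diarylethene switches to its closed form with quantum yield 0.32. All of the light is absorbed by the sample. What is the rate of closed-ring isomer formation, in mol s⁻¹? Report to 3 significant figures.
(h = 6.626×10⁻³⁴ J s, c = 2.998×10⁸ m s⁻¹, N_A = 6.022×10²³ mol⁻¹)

Photon energy at 359 nm: hc/λ = (6.626×10⁻³⁴)(2.998×10⁸)/(359×10⁻⁹) = 5.533×10⁻¹⁹ J.
Energy delivered: (3.06 W m⁻²)(5.89×10⁻⁴ m²)(5094 s) = 9.181 J.
Photons incident: 9.181 / 5.533×10⁻¹⁹ = 1.659×10¹⁹, i.e. 1.659×10¹⁹/6.022×10²³ = 2.755×10⁻⁵ mol.
Product formed: 0.32 × 2.755×10⁻⁵ = 8.816×10⁻⁶ mol.
Rate: 8.816×10⁻⁶ / 5094 s = 1.73×10⁻⁹ mol s⁻¹.

1.73×10⁻⁹ mol s⁻¹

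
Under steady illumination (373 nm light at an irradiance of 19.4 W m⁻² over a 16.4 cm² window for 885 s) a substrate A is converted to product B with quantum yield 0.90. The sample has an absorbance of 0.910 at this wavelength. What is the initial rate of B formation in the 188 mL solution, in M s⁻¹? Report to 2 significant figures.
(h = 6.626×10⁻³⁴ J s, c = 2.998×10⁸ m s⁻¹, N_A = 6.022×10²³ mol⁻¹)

4.2×10⁻⁷ M s⁻¹

Photon energy at 373 nm: hc/λ = (6.626×10⁻³⁴)(2.998×10⁸)/(373×10⁻⁹) = 5.326×10⁻¹⁹ J.
Energy delivered: (19.4 W m⁻²)(16.4×10⁻⁴ m²)(885 s) = 28.16 J.
Photons incident: 28.16 / 5.326×10⁻¹⁹ = 5.287×10¹⁹, i.e. 5.287×10¹⁹/6.022×10²³ = 8.779×10⁻⁵ mol.
Fraction absorbed: 1 − 10^(−0.910) = 0.8770.
Photons absorbed: 0.8770 × 8.779×10⁻⁵ = 7.699×10⁻⁵ mol.
Product formed: 0.90 × 7.699×10⁻⁵ = 6.929×10⁻⁵ mol.
Rate: 6.929×10⁻⁵ mol / (885 s × 0.188 L) = 4.2×10⁻⁷ M s⁻¹.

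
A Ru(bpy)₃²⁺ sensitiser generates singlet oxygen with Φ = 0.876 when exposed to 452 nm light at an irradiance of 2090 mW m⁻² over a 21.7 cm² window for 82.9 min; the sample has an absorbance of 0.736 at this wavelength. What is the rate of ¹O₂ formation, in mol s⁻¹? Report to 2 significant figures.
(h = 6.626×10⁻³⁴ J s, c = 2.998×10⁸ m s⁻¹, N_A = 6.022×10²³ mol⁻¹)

1.2×10⁻⁸ mol s⁻¹

Photon energy at 452 nm: hc/λ = (6.626×10⁻³⁴)(2.998×10⁸)/(452×10⁻⁹) = 4.395×10⁻¹⁹ J.
Energy delivered: (2090 mW m⁻²)(21.7×10⁻⁴ m²)(4974 s) = 22.56 J.
Photons incident: 22.56 / 4.395×10⁻¹⁹ = 5.133×10¹⁹, i.e. 5.133×10¹⁹/6.022×10²³ = 8.524×10⁻⁵ mol.
Fraction absorbed: 1 − 10^(−0.736) = 0.8163.
Photons absorbed: 0.8163 × 8.524×10⁻⁵ = 6.958×10⁻⁵ mol.
Product formed: 0.876 × 6.958×10⁻⁵ = 6.095×10⁻⁵ mol.
Rate: 6.095×10⁻⁵ / 4974 s = 1.2×10⁻⁸ mol s⁻¹.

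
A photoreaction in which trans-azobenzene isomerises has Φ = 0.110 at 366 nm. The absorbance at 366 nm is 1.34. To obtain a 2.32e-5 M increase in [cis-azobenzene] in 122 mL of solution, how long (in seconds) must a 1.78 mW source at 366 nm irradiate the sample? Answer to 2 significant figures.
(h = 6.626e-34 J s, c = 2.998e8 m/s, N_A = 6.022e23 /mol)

t ≈ 5000 s

Product: (2.32e-5 M)(0.122 L) = 2.830e-6 mol.
Photons that must be absorbed: 2.830e-6 / 0.110 = 2.573e-5 mol.
Fraction absorbed: 1 − 10^(−1.34) = 0.9543.
Incident photons needed: 2.573e-5 / 0.9543 = 2.696e-5 mol.
Photon energy: hc/λ = 5.428e-19 J; per mole, 3.269e5 J mol⁻¹.
Energy required: 2.696e-5 × 3.269e5 = 8.813 J.
Time: 8.813 J / 0.00178 W = 5000 s.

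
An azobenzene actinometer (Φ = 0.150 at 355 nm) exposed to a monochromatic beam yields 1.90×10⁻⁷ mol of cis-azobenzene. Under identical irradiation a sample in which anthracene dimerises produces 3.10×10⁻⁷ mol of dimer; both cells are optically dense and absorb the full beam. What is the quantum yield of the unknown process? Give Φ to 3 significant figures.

Φ = 0.245

Photons absorbed by the actinometer: 1.90×10⁻⁷ / 0.150 = 1.267×10⁻⁶ mol.
Φ(unknown) = 3.10×10⁻⁷ / 1.267×10⁻⁶ = 0.245.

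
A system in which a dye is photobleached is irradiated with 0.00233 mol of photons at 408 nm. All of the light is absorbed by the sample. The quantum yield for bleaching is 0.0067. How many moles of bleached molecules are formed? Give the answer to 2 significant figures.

1.6×10⁻⁵ mol

Product: Φ × n_abs = 0.0067 × 0.00233 = 1.561×10⁻⁵ mol.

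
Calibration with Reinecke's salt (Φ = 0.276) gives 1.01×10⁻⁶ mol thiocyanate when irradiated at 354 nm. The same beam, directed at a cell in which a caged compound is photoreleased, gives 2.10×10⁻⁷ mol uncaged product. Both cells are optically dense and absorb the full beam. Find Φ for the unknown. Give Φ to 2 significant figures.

Φ = 0.057

Photons absorbed by the actinometer: 1.01×10⁻⁶ / 0.276 = 3.659×10⁻⁶ mol.
Φ(unknown) = 2.10×10⁻⁷ / 3.659×10⁻⁶ = 0.057.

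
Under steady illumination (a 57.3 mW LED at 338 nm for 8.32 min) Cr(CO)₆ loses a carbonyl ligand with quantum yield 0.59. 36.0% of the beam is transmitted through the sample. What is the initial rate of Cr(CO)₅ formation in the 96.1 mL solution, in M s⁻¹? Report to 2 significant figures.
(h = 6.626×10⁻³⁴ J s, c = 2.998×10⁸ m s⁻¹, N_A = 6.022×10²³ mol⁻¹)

Photon energy at 338 nm: hc/λ = (6.626×10⁻³⁴)(2.998×10⁸)/(338×10⁻⁹) = 5.877×10⁻¹⁹ J.
Energy delivered: (57.3 mW)(499.2 s) = 28.60 J.
Photons incident: 28.60 / 5.877×10⁻¹⁹ = 4.866×10¹⁹, i.e. 4.866×10¹⁹/6.022×10²³ = 8.080×10⁻⁵ mol.
Fraction absorbed: 1 − 36.0/100 = 0.6400.
Photons absorbed: 0.6400 × 8.080×10⁻⁵ = 5.171×10⁻⁵ mol.
Product formed: 0.59 × 5.171×10⁻⁵ = 3.051×10⁻⁵ mol.
Rate: 3.051×10⁻⁵ mol / (499.2 s × 0.0961 L) = 6.4×10⁻⁷ M s⁻¹.

6.4×10⁻⁷ M s⁻¹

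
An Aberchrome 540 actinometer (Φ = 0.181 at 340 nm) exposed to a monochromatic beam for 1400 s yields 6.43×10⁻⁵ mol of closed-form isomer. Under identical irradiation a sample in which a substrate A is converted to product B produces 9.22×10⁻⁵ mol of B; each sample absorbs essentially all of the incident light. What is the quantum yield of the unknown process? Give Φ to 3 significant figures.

Photons absorbed by the actinometer: 6.43×10⁻⁵ / 0.181 = 3.552×10⁻⁴ mol.
Φ(unknown) = 9.22×10⁻⁵ / 3.552×10⁻⁴ = 0.260.

Φ = 0.260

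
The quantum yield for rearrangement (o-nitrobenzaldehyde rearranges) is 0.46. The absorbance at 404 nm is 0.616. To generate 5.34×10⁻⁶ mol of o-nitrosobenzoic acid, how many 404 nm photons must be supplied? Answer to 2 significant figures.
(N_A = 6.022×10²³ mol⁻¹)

Photons that must be absorbed: 5.34×10⁻⁶ / 0.46 = 1.161×10⁻⁵ mol.
Fraction absorbed: 1 − 10^(−0.616) = 0.7579.
Incident photons needed: 1.161×10⁻⁵ / 0.7579 = 1.532×10⁻⁵ mol.
Photon count: 1.532×10⁻⁵ × 6.022×10²³ = 9.2×10¹⁸.

9.2×10¹⁸ photons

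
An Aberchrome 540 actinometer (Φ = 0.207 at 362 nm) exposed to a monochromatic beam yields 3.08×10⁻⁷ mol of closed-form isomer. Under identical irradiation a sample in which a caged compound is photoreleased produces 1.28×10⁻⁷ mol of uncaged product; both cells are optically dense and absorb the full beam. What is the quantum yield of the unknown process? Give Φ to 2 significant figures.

Φ = 0.086

Photons absorbed by the actinometer: 3.08×10⁻⁷ / 0.207 = 1.488×10⁻⁶ mol.
Φ(unknown) = 1.28×10⁻⁷ / 1.488×10⁻⁶ = 0.086.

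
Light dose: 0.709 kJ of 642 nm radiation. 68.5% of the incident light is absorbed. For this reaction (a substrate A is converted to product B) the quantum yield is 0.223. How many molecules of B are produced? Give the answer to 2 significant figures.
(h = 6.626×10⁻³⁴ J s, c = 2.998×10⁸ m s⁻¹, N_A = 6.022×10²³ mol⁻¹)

3.5×10²⁰ molecules

Photon energy at 642 nm: hc/λ = (6.626×10⁻³⁴)(2.998×10⁸)/(642×10⁻⁹) = 3.094×10⁻¹⁹ J.
Incident energy: 0.709 kJ = 709 J.
Photons incident: 709 / 3.094×10⁻¹⁹ = 2.292×10²¹, i.e. 2.292×10²¹/6.022×10²³ = 0.003806 mol.
Photons absorbed: 0.685 × 0.003806 = 0.002607 mol.
Product: Φ × n_abs = 0.223 × 0.002607 = 5.814×10⁻⁴ mol.
As a count: 5.814×10⁻⁴ × 6.022×10²³ = 3.5×10²⁰.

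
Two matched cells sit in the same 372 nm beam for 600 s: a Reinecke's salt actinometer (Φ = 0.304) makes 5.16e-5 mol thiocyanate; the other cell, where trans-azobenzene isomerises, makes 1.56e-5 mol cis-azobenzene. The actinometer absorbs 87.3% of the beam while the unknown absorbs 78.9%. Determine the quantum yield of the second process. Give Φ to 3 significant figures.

Φ = 0.102

Photons absorbed by the actinometer: 5.16e-5 / 0.304 = 1.697e-4 mol.
Incident flux: 1.697e-4 / 0.873 = 1.944e-4 einstein.
Absorbed by unknown: 0.789 × 1.944e-4 = 1.534e-4 mol.
Φ(unknown) = 1.56e-5 / 1.534e-4 = 0.102.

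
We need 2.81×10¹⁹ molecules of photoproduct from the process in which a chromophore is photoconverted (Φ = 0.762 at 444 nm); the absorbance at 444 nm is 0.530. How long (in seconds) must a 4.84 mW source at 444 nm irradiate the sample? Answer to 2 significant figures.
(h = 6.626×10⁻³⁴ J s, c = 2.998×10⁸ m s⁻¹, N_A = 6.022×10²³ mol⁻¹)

t ≈ 4800 s

Product: 2.81×10¹⁹ / 6.022×10²³ = 4.666×10⁻⁵ mol.
Photons that must be absorbed: 4.666×10⁻⁵ / 0.762 = 6.123×10⁻⁵ mol.
Fraction absorbed: 1 − 10^(−0.530) = 0.7049.
Incident photons needed: 6.123×10⁻⁵ / 0.7049 = 8.686×10⁻⁵ mol.
Photon energy: hc/λ = 4.474×10⁻¹⁹ J; per mole, 2.694×10⁵ J mol⁻¹.
Energy required: 8.686×10⁻⁵ × 2.694×10⁵ = 23.40 J.
Time: 23.40 J / 0.00484 W = 4800 s.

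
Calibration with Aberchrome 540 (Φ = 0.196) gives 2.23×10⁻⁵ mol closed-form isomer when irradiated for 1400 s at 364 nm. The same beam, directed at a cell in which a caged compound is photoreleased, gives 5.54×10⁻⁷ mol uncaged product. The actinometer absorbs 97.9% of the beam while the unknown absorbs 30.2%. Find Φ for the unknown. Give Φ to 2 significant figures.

Photons absorbed by the actinometer: 2.23×10⁻⁵ / 0.196 = 1.138×10⁻⁴ mol.
Incident flux: 1.138×10⁻⁴ / 0.979 = 1.162×10⁻⁴ einstein.
Absorbed by unknown: 0.302 × 1.162×10⁻⁴ = 3.509×10⁻⁵ mol.
Φ(unknown) = 5.54×10⁻⁷ / 3.509×10⁻⁵ = 0.016.

Φ = 0.016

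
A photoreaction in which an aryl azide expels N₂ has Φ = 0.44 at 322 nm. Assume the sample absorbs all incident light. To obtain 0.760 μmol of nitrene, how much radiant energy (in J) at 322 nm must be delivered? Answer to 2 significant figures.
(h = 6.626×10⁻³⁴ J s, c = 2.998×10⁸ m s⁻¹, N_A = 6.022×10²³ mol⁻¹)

Product: 0.760 μmol = 7.60×10⁻⁷ mol.
Photons that must be absorbed: 7.60×10⁻⁷ / 0.44 = 1.727×10⁻⁶ mol.
Photon energy: hc/λ = 6.169×10⁻¹⁹ J; per mole, 3.715×10⁵ J mol⁻¹.
Energy required: 1.727×10⁻⁶ × 3.715×10⁵ = 0.64 J.

0.64 J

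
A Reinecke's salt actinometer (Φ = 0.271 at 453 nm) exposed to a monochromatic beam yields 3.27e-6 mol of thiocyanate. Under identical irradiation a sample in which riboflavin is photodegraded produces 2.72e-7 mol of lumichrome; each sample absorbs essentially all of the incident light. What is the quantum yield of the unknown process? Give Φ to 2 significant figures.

Φ = 0.023

Photons absorbed by the actinometer: 3.27e-6 / 0.271 = 1.207e-5 mol.
Φ(unknown) = 2.72e-7 / 1.207e-5 = 0.023.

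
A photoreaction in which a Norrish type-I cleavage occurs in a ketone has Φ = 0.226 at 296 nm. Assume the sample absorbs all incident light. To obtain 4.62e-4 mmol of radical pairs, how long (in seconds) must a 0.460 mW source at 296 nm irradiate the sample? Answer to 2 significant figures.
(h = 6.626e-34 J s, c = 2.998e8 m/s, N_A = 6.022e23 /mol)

Product: 4.62e-4 mmol = 4.62e-7 mol.
Photons that must be absorbed: 4.62e-7 / 0.226 = 2.044e-6 mol.
Photon energy: hc/λ = 6.711e-19 J; per mole, 4.041e5 J mol⁻¹.
Energy required: 2.044e-6 × 4.041e5 = 0.8260 J.
Time: 0.8260 J / 0.00046 W = 1800 s.

t ≈ 1800 s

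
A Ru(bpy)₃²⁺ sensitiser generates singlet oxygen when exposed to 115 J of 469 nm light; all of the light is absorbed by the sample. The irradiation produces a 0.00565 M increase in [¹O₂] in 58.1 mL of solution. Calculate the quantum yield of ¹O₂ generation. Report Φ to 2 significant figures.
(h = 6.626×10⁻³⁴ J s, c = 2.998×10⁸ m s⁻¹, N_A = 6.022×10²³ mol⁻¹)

Φ = 0.73

Product: (0.00565 M)(0.0581 L) = 3.283×10⁻⁴ mol.
Photon energy at 469 nm: hc/λ = (6.626×10⁻³⁴)(2.998×10⁸)/(469×10⁻⁹) = 4.236×10⁻¹⁹ J.
Photons incident: 115 / 4.236×10⁻¹⁹ = 2.715×10²⁰, i.e. 2.715×10²⁰/6.022×10²³ = 4.508×10⁻⁴ mol.
Φ = 3.283×10⁻⁴ mol / 4.508×10⁻⁴ mol photons = 0.73.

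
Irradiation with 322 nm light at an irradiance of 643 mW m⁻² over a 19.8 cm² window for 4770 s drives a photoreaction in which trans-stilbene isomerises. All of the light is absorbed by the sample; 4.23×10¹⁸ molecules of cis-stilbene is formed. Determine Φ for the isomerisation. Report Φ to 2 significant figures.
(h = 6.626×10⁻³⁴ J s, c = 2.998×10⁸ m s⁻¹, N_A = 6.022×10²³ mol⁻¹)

Product: 4.23×10¹⁸ / 6.022×10²³ = 7.024×10⁻⁶ mol.
Photon energy at 322 nm: hc/λ = (6.626×10⁻³⁴)(2.998×10⁸)/(322×10⁻⁹) = 6.169×10⁻¹⁹ J.
Energy delivered: (643 mW m⁻²)(19.8×10⁻⁴ m²)(4770 s) = 6.073 J.
Photons incident: 6.073 / 6.169×10⁻¹⁹ = 9.844×10¹⁸, i.e. 9.844×10¹⁸/6.022×10²³ = 1.635×10⁻⁵ mol.
Φ = 7.024×10⁻⁶ mol / 1.635×10⁻⁵ mol photons = 0.43.

Φ = 0.43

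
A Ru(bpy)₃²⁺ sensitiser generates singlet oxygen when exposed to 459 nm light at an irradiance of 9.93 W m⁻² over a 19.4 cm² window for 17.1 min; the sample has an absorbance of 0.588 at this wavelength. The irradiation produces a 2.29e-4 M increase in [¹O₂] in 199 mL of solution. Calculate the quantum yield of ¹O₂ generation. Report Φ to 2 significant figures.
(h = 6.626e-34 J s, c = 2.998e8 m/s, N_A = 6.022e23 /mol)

Φ = 0.81

Product: (2.29e-4 M)(0.199 L) = 4.557e-5 mol.
Photon energy at 459 nm: hc/λ = (6.626e-34)(2.998e8)/(459e-9) = 4.328e-19 J.
Energy delivered: (9.93 W m⁻²)(19.4e-4 m²)(1026 s) = 19.77 J.
Photons incident: 19.77 / 4.328e-19 = 4.568e19, i.e. 4.568e19/6.022e23 = 7.586e-5 mol.
Fraction absorbed: 1 − 10^(−0.588) = 0.7418.
Photons absorbed: 0.7418 × 7.586e-5 = 5.627e-5 mol.
Φ = 4.557e-5 mol / 5.627e-5 mol photons = 0.81.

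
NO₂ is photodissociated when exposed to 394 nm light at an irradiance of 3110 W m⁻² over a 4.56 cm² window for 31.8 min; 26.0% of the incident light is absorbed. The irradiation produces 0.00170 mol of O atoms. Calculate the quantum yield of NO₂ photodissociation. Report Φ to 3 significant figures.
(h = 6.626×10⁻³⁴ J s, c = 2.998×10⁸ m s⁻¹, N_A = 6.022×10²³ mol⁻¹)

Photon energy at 394 nm: hc/λ = (6.626×10⁻³⁴)(2.998×10⁸)/(394×10⁻⁹) = 5.042×10⁻¹⁹ J.
Energy delivered: (3110 W m⁻²)(4.56×10⁻⁴ m²)(1908 s) = 2706 J.
Photons incident: 2706 / 5.042×10⁻¹⁹ = 5.367×10²¹, i.e. 5.367×10²¹/6.022×10²³ = 0.008912 mol.
Photons absorbed: 0.260 × 0.008912 = 0.002317 mol.
Φ = 0.00170 mol / 0.002317 mol photons = 0.734.

Φ = 0.734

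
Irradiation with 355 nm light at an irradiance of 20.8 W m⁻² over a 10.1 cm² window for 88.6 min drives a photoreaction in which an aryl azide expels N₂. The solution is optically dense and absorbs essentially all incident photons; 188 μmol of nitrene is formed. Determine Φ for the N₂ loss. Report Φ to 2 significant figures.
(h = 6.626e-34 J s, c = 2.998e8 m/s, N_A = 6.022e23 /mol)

Product: 188 μmol = 1.88e-4 mol.
Photon energy at 355 nm: hc/λ = (6.626e-34)(2.998e8)/(355e-9) = 5.596e-19 J.
Energy delivered: (20.8 W m⁻²)(10.1e-4 m²)(5316 s) = 111.7 J.
Photons incident: 111.7 / 5.596e-19 = 1.996e20, i.e. 1.996e20/6.022e23 = 3.315e-4 mol.
Φ = 1.88e-4 mol / 3.315e-4 mol photons = 0.57.

Φ = 0.57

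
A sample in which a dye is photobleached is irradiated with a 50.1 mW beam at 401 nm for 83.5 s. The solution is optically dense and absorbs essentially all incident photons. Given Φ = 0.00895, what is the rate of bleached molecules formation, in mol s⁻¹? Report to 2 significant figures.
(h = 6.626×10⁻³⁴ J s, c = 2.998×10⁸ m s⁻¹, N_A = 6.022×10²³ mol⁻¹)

1.5×10⁻⁹ mol s⁻¹

Photon energy at 401 nm: hc/λ = (6.626×10⁻³⁴)(2.998×10⁸)/(401×10⁻⁹) = 4.954×10⁻¹⁹ J.
Energy delivered: (50.1 mW)(83.5 s) = 4.183 J.
Photons incident: 4.183 / 4.954×10⁻¹⁹ = 8.444×10¹⁸, i.e. 8.444×10¹⁸/6.022×10²³ = 1.402×10⁻⁵ mol.
Product formed: 0.00895 × 1.402×10⁻⁵ = 1.255×10⁻⁷ mol.
Rate: 1.255×10⁻⁷ / 83.5 s = 1.5×10⁻⁹ mol s⁻¹.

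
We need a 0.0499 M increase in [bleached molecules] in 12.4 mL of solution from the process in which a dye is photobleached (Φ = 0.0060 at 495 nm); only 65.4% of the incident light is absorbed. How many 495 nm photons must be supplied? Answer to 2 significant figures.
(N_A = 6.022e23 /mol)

Product: (0.0499 M)(0.0124 L) = 6.188e-4 mol.
Photons that must be absorbed: 6.188e-4 / 0.0060 = 0.1031 mol.
Incident photons needed: 0.1031 / 0.654 = 0.1576 mol.
Photon count: 0.1576 × 6.022e23 = 9.5e22.

9.5e22 photons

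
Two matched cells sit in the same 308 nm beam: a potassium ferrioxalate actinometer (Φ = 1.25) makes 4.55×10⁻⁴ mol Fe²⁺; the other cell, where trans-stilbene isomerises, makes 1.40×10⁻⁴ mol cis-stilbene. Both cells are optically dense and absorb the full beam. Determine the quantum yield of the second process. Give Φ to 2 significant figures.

Photons absorbed by the actinometer: 4.55×10⁻⁴ / 1.25 = 3.640×10⁻⁴ mol.
Φ(unknown) = 1.40×10⁻⁴ / 3.640×10⁻⁴ = 0.38.

Φ = 0.38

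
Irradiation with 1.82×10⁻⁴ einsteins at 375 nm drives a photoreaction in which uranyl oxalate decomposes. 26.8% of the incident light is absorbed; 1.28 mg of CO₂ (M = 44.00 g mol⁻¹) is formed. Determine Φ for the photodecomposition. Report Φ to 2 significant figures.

Product: 1.28 mg / 44.00 g mol⁻¹ = 2.909×10⁻⁵ mol.
Photons absorbed: 0.268 × 1.82×10⁻⁴ = 4.878×10⁻⁵ mol.
Φ = 2.909×10⁻⁵ mol / 4.878×10⁻⁵ mol photons = 0.60.

Φ = 0.60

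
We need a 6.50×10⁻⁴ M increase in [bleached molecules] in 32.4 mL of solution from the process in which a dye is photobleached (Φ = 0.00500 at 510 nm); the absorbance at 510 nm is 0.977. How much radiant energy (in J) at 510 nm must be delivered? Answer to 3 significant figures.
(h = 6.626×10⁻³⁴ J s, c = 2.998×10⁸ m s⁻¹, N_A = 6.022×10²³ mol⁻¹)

Product: (6.50×10⁻⁴ M)(0.0324 L) = 2.106×10⁻⁵ mol.
Photons that must be absorbed: 2.106×10⁻⁵ / 0.00500 = 0.004212 mol.
Fraction absorbed: 1 − 10^(−0.977) = 0.8946.
Incident photons needed: 0.004212 / 0.8946 = 0.004708 mol.
Photon energy: hc/λ = 3.895×10⁻¹⁹ J; per mole, 2.346×10⁵ J mol⁻¹.
Energy required: 0.004708 × 2.346×10⁵ = 1100 J.

1100 J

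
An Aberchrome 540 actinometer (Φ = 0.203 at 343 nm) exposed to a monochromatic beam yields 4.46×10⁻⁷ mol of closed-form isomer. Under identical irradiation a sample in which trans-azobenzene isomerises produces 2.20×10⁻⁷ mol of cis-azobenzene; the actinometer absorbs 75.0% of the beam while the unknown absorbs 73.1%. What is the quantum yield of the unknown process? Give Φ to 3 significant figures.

Photons absorbed by the actinometer: 4.46×10⁻⁷ / 0.203 = 2.197×10⁻⁶ mol.
Incident flux: 2.197×10⁻⁶ / 0.750 = 2.929×10⁻⁶ einstein.
Absorbed by unknown: 0.731 × 2.929×10⁻⁶ = 2.141×10⁻⁶ mol.
Φ(unknown) = 2.20×10⁻⁷ / 2.141×10⁻⁶ = 0.103.

Φ = 0.103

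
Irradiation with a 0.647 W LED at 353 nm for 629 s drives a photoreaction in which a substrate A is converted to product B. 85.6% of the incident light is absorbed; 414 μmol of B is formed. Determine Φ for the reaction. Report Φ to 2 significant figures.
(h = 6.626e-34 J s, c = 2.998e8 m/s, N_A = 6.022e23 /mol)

Φ = 0.40

Product: 414 μmol = 4.14e-4 mol.
Photon energy at 353 nm: hc/λ = (6.626e-34)(2.998e8)/(353e-9) = 5.627e-19 J.
Energy delivered: (0.647 W)(629 s) = 407.0 J.
Photons incident: 407.0 / 5.627e-19 = 7.233e20, i.e. 7.233e20/6.022e23 = 0.001201 mol.
Photons absorbed: 0.856 × 0.001201 = 0.001028 mol.
Φ = 4.14e-4 mol / 0.001028 mol photons = 0.40.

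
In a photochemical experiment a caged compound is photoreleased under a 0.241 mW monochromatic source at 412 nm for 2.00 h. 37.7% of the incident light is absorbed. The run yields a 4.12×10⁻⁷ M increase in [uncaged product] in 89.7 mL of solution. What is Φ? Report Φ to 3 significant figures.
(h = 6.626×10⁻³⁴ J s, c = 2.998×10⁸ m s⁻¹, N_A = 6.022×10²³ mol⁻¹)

Product: (4.12×10⁻⁷ M)(0.0897 L) = 3.696×10⁻⁸ mol.
Photon energy at 412 nm: hc/λ = (6.626×10⁻³⁴)(2.998×10⁸)/(412×10⁻⁹) = 4.822×10⁻¹⁹ J.
Energy delivered: (0.241 mW)(7200 s) = 1.735 J.
Photons incident: 1.735 / 4.822×10⁻¹⁹ = 3.598×10¹⁸, i.e. 3.598×10¹⁸/6.022×10²³ = 5.975×10⁻⁶ mol.
Photons absorbed: 0.377 × 5.975×10⁻⁶ = 2.253×10⁻⁶ mol.
Φ = 3.696×10⁻⁸ mol / 2.253×10⁻⁶ mol photons = 0.0164.

Φ = 0.0164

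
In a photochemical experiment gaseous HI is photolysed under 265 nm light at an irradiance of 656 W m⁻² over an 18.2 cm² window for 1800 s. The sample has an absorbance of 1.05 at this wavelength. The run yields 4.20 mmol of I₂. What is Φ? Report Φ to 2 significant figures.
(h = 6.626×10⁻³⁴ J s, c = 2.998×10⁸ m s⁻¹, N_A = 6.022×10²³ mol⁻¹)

Product: 4.20 mmol = 0.00420 mol.
Photon energy at 265 nm: hc/λ = (6.626×10⁻³⁴)(2.998×10⁸)/(265×10⁻⁹) = 7.496×10⁻¹⁹ J.
Energy delivered: (656 W m⁻²)(18.2×10⁻⁴ m²)(1800 s) = 2149 J.
Photons incident: 2149 / 7.496×10⁻¹⁹ = 2.867×10²¹, i.e. 2.867×10²¹/6.022×10²³ = 0.004761 mol.
Fraction absorbed: 1 − 10^(−1.05) = 0.9109.
Photons absorbed: 0.9109 × 0.004761 = 0.004337 mol.
Φ = 0.00420 mol / 0.004337 mol photons = 0.97.

Φ = 0.97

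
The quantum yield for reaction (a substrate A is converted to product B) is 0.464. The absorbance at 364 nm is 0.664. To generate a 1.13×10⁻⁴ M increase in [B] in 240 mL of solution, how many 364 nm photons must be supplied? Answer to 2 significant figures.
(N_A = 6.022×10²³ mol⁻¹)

Product: (1.13×10⁻⁴ M)(0.24 L) = 2.712×10⁻⁵ mol.
Photons that must be absorbed: 2.712×10⁻⁵ / 0.464 = 5.845×10⁻⁵ mol.
Fraction absorbed: 1 − 10^(−0.664) = 0.7832.
Incident photons needed: 5.845×10⁻⁵ / 0.7832 = 7.463×10⁻⁵ mol.
Photon count: 7.463×10⁻⁵ × 6.022×10²³ = 4.5×10¹⁹.

4.5×10¹⁹ photons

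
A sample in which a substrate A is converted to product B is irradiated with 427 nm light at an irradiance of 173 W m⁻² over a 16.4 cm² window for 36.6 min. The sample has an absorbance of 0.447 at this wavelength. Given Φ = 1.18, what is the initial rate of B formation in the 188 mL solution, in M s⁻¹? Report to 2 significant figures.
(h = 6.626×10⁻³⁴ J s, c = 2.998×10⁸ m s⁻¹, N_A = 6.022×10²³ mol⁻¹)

4.1×10⁻⁶ M s⁻¹

Photon energy at 427 nm: hc/λ = (6.626×10⁻³⁴)(2.998×10⁸)/(427×10⁻⁹) = 4.652×10⁻¹⁹ J.
Energy delivered: (173 W m⁻²)(16.4×10⁻⁴ m²)(2196 s) = 623.0 J.
Photons incident: 623.0 / 4.652×10⁻¹⁹ = 1.339×10²¹, i.e. 1.339×10²¹/6.022×10²³ = 0.002224 mol.
Fraction absorbed: 1 − 10^(−0.447) = 0.6427.
Photons absorbed: 0.6427 × 0.002224 = 0.001429 mol.
Product formed: 1.18 × 0.001429 = 0.001686 mol.
Rate: 0.001686 mol / (2196 s × 0.188 L) = 4.1×10⁻⁶ M s⁻¹.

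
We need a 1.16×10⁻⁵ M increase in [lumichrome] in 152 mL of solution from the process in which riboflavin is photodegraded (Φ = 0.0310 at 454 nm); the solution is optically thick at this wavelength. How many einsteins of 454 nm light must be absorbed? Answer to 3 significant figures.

5.69×10⁻⁵ einstein

Product: (1.16×10⁻⁵ M)(0.152 L) = 1.763×10⁻⁶ mol.
Photons that must be absorbed: 1.763×10⁻⁶ / 0.0310 = 5.687×10⁻⁵ mol.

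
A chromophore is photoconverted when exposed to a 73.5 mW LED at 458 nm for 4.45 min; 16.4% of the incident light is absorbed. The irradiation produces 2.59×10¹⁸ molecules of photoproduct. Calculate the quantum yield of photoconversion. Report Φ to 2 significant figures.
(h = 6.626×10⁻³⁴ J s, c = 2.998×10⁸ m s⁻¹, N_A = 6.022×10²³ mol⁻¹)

Φ = 0.35

Product: 2.59×10¹⁸ / 6.022×10²³ = 4.301×10⁻⁶ mol.
Photon energy at 458 nm: hc/λ = (6.626×10⁻³⁴)(2.998×10⁸)/(458×10⁻⁹) = 4.337×10⁻¹⁹ J.
Energy delivered: (73.5 mW)(267 s) = 19.62 J.
Photons incident: 19.62 / 4.337×10⁻¹⁹ = 4.524×10¹⁹, i.e. 4.524×10¹⁹/6.022×10²³ = 7.512×10⁻⁵ mol.
Photons absorbed: 0.164 × 7.512×10⁻⁵ = 1.232×10⁻⁵ mol.
Φ = 4.301×10⁻⁶ mol / 1.232×10⁻⁵ mol photons = 0.35.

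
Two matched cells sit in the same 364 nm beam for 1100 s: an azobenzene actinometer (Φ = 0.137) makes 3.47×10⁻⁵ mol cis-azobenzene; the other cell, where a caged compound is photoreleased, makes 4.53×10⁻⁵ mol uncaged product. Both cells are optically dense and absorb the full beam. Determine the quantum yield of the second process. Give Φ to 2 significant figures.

Φ = 0.18

Photons absorbed by the actinometer: 3.47×10⁻⁵ / 0.137 = 2.533×10⁻⁴ mol.
Φ(unknown) = 4.53×10⁻⁵ / 2.533×10⁻⁴ = 0.18.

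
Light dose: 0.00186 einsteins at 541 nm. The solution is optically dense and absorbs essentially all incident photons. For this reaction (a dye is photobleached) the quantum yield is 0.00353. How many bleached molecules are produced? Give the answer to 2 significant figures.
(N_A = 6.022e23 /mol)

Product: Φ × n_abs = 0.00353 × 0.00186 = 6.566e-6 mol.
As a count: 6.566e-6 × 6.022e23 = 4.0e18.

4.0e18 bleached molecules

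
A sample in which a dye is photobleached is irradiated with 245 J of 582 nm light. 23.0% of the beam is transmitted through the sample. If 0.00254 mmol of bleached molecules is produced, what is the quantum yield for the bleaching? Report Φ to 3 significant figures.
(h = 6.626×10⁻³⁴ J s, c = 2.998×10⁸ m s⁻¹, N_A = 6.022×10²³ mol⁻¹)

Φ = 0.00277

Product: 0.00254 mmol = 2.54×10⁻⁶ mol.
Photon energy at 582 nm: hc/λ = (6.626×10⁻³⁴)(2.998×10⁸)/(582×10⁻⁹) = 3.413×10⁻¹⁹ J.
Photons incident: 245 / 3.413×10⁻¹⁹ = 7.178×10²⁰, i.e. 7.178×10²⁰/6.022×10²³ = 0.001192 mol.
Fraction absorbed: 1 − 23.0/100 = 0.7700.
Photons absorbed: 0.7700 × 0.001192 = 9.178×10⁻⁴ mol.
Φ = 2.54×10⁻⁶ mol / 9.178×10⁻⁴ mol photons = 0.00277.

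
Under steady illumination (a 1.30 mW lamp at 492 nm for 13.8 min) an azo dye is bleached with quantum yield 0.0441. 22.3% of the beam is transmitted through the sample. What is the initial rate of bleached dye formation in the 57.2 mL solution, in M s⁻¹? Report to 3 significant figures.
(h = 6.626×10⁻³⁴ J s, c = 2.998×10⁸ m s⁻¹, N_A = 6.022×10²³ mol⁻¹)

Photon energy at 492 nm: hc/λ = (6.626×10⁻³⁴)(2.998×10⁸)/(492×10⁻⁹) = 4.038×10⁻¹⁹ J.
Energy delivered: (1.30 mW)(828 s) = 1.076 J.
Photons incident: 1.076 / 4.038×10⁻¹⁹ = 2.665×10¹⁸, i.e. 2.665×10¹⁸/6.022×10²³ = 4.425×10⁻⁶ mol.
Fraction absorbed: 1 − 22.3/100 = 0.7770.
Photons absorbed: 0.7770 × 4.425×10⁻⁶ = 3.438×10⁻⁶ mol.
Product formed: 0.0441 × 3.438×10⁻⁶ = 1.516×10⁻⁷ mol.
Rate: 1.516×10⁻⁷ mol / (828 s × 0.0572 L) = 3.20×10⁻⁹ M s⁻¹.

3.20×10⁻⁹ M s⁻¹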